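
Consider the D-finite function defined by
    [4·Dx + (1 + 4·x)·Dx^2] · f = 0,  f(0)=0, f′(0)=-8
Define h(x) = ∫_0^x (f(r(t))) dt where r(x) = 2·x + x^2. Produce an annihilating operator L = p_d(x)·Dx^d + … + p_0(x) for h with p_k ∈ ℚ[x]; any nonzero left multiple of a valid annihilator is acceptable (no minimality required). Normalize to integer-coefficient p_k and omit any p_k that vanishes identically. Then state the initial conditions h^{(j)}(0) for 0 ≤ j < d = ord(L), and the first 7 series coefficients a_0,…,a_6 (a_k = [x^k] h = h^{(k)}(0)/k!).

L = (7 + 8·x + 4·x^2)·Dx^2 + (1 + 9·x + 12·x^2 + 4·x^3)·Dx^3  (order 3).
h: a_k = 0, 0, -8, 56/3, -208/3, 1552/5, -23168/15, …
ICs: h(0) = 0, h′(0) = 0, h′′(0) = -16.

f: a_k = 0, -8, 16, -128/3, 128, -2048/5, 4096/3, …
f∘r: x↦r, Dx↦Dx/r' in L_f ⇒ L₀.
h=∫₀ˣh₀: take L = L₀·Dx.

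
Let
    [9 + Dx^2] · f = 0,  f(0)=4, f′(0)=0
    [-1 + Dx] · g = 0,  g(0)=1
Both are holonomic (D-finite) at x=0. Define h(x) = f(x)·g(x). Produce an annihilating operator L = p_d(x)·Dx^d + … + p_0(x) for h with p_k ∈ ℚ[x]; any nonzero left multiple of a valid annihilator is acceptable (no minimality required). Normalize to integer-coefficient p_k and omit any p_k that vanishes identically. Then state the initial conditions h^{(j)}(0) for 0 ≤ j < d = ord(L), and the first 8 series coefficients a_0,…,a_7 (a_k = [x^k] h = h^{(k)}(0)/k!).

L = 10 - 2·Dx + Dx^2  (order 2).
h: a_k = 4, 4, -16, -52/3, 14/3, 158/15, 88/45, -614/315, …
ICs: h(0) = 4, h′(0) = 4.

f: a_k = 4, 0, -18, 0, 27/2, 0, -81/20, 0, …
g: a_k = 1, 1, 1/2, 1/6, 1/24, 1/120, 1/720, 1/5040, …
L₀ := L_f ⊗_s L_g (sym. prod.), ord ≤ 2.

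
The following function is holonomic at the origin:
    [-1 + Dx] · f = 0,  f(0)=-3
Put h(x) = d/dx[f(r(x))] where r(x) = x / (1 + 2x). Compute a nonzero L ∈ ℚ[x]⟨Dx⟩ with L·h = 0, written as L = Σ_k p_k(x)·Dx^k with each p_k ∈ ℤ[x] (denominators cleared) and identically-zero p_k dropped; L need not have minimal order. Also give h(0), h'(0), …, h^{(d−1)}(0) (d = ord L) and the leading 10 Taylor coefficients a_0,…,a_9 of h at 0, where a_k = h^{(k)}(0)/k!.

f: a_k = -3, -3, -3/2, -1/2, -1/8, -1/40, -1/240, -1/1680, -1/13440, -1/120960, …
Change of var in L_f (x↦r) gives L₀.
Differentiate: ansatz ord ≤ ord L₀ ⇒ L.
L = (-3 - 8·x) + (-1 - 4·x - 4·x^2)·Dx  (order 1).
h: a_k = -3, 9, -39/2, 71/2, -441/8, 2699/40, -9157/240, -68731/560, 8443151/13440, -236126701/120960, …
ICs: h(0) = -3.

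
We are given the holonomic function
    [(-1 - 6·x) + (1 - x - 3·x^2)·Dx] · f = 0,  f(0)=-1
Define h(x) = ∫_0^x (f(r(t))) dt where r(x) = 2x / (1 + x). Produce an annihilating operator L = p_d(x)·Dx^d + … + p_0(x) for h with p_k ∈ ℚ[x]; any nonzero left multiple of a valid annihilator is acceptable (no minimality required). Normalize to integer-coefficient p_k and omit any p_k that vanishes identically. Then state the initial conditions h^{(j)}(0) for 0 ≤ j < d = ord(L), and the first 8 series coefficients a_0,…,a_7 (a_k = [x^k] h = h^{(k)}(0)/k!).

L = (2 + 26·x)·Dx + (-1 - x + 13·x^2 + 13·x^3)·Dx^2  (order 2).
h: a_k = 0, -1, -1, -14/3, -13/2, -182/5, -169/3, -338, …
ICs: h(0) = 0, h′(0) = -1.

f: a_k = -1, -1, -4, -7, -19, -40, -97, -217, …
Change of var in L_f (x↦r) gives L₀.
h=∫₀ˣh₀: take L = L₀·Dx.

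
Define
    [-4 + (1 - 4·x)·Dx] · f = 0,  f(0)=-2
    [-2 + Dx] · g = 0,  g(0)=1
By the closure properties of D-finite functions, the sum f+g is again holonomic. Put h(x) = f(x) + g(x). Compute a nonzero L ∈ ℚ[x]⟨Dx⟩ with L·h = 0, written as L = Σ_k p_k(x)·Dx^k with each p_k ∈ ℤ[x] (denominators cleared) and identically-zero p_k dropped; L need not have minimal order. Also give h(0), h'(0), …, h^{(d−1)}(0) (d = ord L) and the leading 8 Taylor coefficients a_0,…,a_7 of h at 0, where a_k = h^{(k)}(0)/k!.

L = (-24 - 32·x) + (14 + 16·x - 32·x^2)·Dx + (-1 + 16·x^2)·Dx^2  (order 2).
h: a_k = -1, -6, -30, -380/3, -1534/3, -30716/15, -368636/45, -10321912/315, …
ICs: h(0) = -1, h′(0) = -6.

f: a_k = -2, -8, -32, -128, -512, -2048, -8192, -32768, …
g: a_k = 1, 2, 2, 4/3, 2/3, 4/15, 4/45, 8/315, …
Sum ⇒ L₀ = lclm(L_f,L_g) in ℚ(x)⟨Dx⟩.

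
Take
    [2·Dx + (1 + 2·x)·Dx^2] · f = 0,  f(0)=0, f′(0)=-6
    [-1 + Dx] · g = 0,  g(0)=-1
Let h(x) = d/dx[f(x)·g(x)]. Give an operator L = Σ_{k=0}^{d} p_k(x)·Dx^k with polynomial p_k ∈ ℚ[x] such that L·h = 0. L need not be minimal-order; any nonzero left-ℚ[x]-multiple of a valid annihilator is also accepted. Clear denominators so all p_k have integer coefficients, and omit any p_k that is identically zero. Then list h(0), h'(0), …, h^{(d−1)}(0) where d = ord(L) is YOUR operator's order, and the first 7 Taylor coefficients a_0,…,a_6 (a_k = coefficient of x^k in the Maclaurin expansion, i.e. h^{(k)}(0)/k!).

L = (5 - 4·x + 4·x^2) + (-4 + 4·x - 8·x^2)·Dx + (-1 + 4·x^2)·Dx^2  (order 2).
h: a_k = 6, 0, 15, -24, 209/4, -106, 25829/120, …
ICs: h(0) = 6, h′(0) = 0.

f: a_k = 0, -6, 6, -8, 12, -96/5, 32, …
g: a_k = -1, -1, -1/2, -1/6, -1/24, -1/120, -1/720, …
h₀=f·g: eliminate ⇒ L₀, order ≤ 2·1.
Differentiate: ansatz ord ≤ ord L₀ ⇒ L.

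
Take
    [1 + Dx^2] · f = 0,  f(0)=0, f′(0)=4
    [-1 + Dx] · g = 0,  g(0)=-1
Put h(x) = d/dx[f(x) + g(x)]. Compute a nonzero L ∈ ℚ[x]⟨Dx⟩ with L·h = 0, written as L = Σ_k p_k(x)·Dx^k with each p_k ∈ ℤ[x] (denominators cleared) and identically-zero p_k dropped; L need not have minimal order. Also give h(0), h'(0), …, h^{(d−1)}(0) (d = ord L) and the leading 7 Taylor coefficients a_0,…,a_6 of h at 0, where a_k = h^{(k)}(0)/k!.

L = 1 - Dx + Dx^2 - Dx^3  (order 3).
h: a_k = 3, -1, -5/2, -1/6, 1/8, -1/120, -1/144, …
ICs: h(0) = 3, h′(0) = -1, h′′(0) = -5.

f: a_k = 0, 4, 0, -2/3, 0, 1/30, 0, …
g: a_k = -1, -1, -1/2, -1/6, -1/24, -1/120, -1/720, …
f+g: L₀ = lclm(L_f,L_g), ord ≤ 2+1.
h₀' ⇒ L via d/dx closure of L₀.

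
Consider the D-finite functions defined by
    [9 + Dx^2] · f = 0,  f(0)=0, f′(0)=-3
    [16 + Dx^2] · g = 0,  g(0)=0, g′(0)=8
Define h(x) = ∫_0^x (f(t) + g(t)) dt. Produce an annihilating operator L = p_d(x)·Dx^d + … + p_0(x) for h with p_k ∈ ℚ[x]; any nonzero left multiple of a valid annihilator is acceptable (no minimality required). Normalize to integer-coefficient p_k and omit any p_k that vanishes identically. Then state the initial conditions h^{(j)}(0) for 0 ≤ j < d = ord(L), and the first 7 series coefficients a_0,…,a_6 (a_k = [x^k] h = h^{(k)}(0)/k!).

f: a_k = 0, -3, 0, 9/2, 0, -81/40, 0, …
g: a_k = 0, 8, 0, -64/3, 0, 256/15, 0, …
f+g: L₀ = lclm(L_f,L_g), ord ≤ 2+2.
h=∫h₀ ⇒ L = L₀·Dx.
L = 144·Dx + 25·Dx^3 + Dx^5  (order 5).
h: a_k = 0, 0, 5/2, 0, -101/24, 0, 361/144, …
ICs: h(0) = 0, h′(0) = 0, h′′(0) = 5, h′′′(0) = 0, h′′′′(0) = -101.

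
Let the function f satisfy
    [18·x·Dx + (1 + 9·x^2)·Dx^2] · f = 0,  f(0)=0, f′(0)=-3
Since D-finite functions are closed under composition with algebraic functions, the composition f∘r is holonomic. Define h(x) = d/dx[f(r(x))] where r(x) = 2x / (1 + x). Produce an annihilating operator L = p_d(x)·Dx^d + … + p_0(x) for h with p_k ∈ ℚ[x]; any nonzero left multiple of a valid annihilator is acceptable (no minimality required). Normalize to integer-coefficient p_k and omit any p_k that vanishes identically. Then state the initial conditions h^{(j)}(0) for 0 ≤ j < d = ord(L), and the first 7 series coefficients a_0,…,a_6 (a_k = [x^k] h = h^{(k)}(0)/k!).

f: a_k = 0, -3, 0, 9, 0, -243/5, 0, …
h₀=f(r): pull back L_f along r ⇒ L₀.
h=h₀': d/dx-closure on L₀ ⇒ L.
L = (2 + 74·x) + (1 + 2·x + 37·x^2)·Dx  (order 1).
h: a_k = -6, 12, 198, -840, -5646, 42372, 124158, …
ICs: h(0) = -6.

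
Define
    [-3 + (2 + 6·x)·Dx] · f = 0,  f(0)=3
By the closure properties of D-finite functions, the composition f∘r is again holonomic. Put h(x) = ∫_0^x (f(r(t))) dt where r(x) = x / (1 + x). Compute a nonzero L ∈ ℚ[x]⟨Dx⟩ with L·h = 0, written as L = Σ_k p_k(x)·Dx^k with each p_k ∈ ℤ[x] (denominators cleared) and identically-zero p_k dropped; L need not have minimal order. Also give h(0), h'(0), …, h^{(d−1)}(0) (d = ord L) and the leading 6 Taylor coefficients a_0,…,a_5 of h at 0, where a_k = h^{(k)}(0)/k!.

f: a_k = 3, 9/2, -27/8, 81/16, -1215/128, 5103/256, …
h₀=f(r): pull back L_f along r ⇒ L₀.
Integrate: L := L₀·Dx.
L = -3·Dx + (2 + 10·x + 8·x^2)·Dx^2  (order 2).
h: a_k = 0, 3, 9/4, -21/8, 261/64, -5031/640, …
ICs: h(0) = 0, h′(0) = 3.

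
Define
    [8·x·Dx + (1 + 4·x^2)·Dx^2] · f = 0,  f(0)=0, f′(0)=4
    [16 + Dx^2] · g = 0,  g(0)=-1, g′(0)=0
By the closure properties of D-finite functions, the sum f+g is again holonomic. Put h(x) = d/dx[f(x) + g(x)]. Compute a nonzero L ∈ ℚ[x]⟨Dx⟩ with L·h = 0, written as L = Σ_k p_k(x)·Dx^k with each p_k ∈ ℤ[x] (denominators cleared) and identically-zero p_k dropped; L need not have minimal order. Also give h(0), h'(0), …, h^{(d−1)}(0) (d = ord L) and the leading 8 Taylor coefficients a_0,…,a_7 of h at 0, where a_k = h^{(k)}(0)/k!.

f: a_k = 0, 4, 0, -16/3, 0, 64/5, 0, -256/7, …
g: a_k = -1, 0, 8, 0, -32/3, 0, 256/45, 0, …
L₀ := lclm(L_f,L_g); ord L₀ ≤ 2+2.
Derive L from L₀ (diff closure).
L = (-512·x + 5120·x^3 + 4096·x^5) + (16 + 512·x^2 + 2304·x^4 + 2048·x^6)·Dx + (-32·x + 320·x^3 + 256·x^5)·Dx^2 + (1 + 32·x^2 + 144·x^4 + 128·x^6)·Dx^3  (order 3).
h: a_k = 4, 16, -16, -128/3, 64, 512/15, -256, -4096/315, …
ICs: h(0) = 4, h′(0) = 16, h′′(0) = -32.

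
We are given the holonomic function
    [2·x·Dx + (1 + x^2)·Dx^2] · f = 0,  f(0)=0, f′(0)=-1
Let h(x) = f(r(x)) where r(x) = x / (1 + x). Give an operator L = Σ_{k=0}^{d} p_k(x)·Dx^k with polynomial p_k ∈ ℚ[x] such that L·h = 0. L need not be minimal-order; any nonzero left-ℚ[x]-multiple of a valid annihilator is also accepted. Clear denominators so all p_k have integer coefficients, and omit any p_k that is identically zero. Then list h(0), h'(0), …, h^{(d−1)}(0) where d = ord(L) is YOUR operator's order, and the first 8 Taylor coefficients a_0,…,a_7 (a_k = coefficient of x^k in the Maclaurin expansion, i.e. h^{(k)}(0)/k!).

f: a_k = 0, -1, 0, 1/3, 0, -1/5, 0, 1/7, …
Change of var in L_f (x↦r) gives L₀.
L = (2 + 4·x)·Dx + (1 + 2·x + 2·x^2)·Dx^2  (order 2).
h: a_k = 0, -1, 1, -2/3, 0, 4/5, -4/3, 8/7, …
ICs: h(0) = 0, h′(0) = -1.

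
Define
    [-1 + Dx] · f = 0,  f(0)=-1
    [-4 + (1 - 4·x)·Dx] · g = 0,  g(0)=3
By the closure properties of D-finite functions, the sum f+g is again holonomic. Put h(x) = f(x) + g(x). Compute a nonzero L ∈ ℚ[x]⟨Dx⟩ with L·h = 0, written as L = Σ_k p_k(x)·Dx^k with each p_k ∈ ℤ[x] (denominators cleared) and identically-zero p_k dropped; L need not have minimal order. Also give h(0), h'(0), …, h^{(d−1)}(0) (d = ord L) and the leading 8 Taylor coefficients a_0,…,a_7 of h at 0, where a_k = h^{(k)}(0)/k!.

f: a_k = -1, -1, -1/2, -1/6, -1/24, -1/120, -1/720, -1/5040, …
g: a_k = 3, 12, 48, 192, 768, 3072, 12288, 49152, …
Sum ⇒ L₀ = lclm(L_f,L_g) in ℚ(x)⟨Dx⟩.
L = (28 + 16·x) + (-31 - 8·x + 16·x^2)·Dx + (3 - 8·x - 16·x^2)·Dx^2  (order 2).
h: a_k = 2, 11, 95/2, 1151/6, 18431/24, 368639/120, 8847359/720, 247726079/5040, …
ICs: h(0) = 2, h′(0) = 11.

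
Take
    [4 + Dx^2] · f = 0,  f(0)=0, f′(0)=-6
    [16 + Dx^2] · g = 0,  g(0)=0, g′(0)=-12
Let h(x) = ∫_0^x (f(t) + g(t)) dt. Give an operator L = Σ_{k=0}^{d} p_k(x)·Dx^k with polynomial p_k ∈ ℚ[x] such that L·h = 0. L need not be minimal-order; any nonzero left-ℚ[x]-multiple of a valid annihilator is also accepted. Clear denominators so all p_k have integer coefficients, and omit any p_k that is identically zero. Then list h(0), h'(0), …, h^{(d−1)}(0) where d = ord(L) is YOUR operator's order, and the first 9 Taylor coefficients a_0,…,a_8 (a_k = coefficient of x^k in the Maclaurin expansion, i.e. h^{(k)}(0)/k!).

f: a_k = 0, -6, 0, 4, 0, -4/5, 0, 8/105, 0, …
g: a_k = 0, -12, 0, 32, 0, -128/5, 0, 1024/105, 0, …
f+g: L₀ = lclm(L_f,L_g), ord ≤ 2+2.
∫: right-multiply L₀ by Dx.
L = 64·Dx + 20·Dx^3 + Dx^5  (order 5).
h: a_k = 0, 0, -9, 0, 9, 0, -22/5, 0, 43/35, …
ICs: h(0) = 0, h′(0) = 0, h′′(0) = -18, h′′′(0) = 0, h′′′′(0) = 216.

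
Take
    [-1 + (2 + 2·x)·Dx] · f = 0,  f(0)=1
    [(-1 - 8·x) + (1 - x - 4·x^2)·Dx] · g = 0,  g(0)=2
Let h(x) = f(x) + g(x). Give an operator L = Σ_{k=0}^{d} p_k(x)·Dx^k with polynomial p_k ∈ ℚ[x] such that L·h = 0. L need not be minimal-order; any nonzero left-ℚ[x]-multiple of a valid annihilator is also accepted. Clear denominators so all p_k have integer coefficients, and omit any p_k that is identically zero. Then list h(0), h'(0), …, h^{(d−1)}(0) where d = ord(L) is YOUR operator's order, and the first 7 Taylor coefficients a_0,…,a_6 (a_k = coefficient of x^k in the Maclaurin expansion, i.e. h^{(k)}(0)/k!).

f: a_k = 1, 1/2, -1/8, 1/16, -5/128, 7/256, -21/1024, …
g: a_k = 2, 2, 10, 18, 58, 130, 362, …
Sum ⇒ L₀ = lclm(L_f,L_g) in ℚ(x)⟨Dx⟩.
L = (21 + 75·x + 228·x^2 + 160·x^3) + (-41 - 174·x - 609·x^2 - 872·x^3 - 400·x^4)·Dx + (2 + 38·x + 30·x^2 - 198·x^3 - 352·x^4 - 160·x^5)·Dx^2  (order 2).
h: a_k = 3, 5/2, 79/8, 289/16, 7419/128, 33287/256, 370667/1024, …
ICs: h(0) = 3, h′(0) = 5/2.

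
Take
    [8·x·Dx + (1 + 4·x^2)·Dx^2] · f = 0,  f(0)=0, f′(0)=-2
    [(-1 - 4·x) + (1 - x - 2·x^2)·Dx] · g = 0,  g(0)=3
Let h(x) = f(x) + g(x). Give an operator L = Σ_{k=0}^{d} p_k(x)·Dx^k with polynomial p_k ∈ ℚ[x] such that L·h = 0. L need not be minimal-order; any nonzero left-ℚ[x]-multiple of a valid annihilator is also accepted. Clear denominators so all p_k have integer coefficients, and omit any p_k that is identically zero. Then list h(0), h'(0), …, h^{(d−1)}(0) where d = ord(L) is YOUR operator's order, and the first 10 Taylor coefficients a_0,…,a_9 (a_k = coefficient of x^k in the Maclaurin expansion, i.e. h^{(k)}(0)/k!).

f: a_k = 0, -2, 0, 8/3, 0, -32/5, 0, 128/7, 0, -512/9, …
g: a_k = 3, 3, 9, 15, 33, 63, 129, 255, 513, 1023, …
f+g: L₀ = lclm(L_f,L_g), ord ≤ 2+1.
L = (24 - 96·x - 864·x^2 - 1536·x^3 - 3264·x^4 - 768·x^6)·Dx + (-19 - 80·x - 100·x^2 - 544·x^3 - 1424·x^4 - 2368·x^5 - 192·x^6 - 768·x^7)·Dx^2 + (3 + 7·x + 32·x^2 - 28·x^3 + 24·x^4 - 240·x^5 - 256·x^6 - 64·x^7 - 128·x^8)·Dx^3  (order 3).
h: a_k = 3, 1, 9, 53/3, 33, 283/5, 129, 1913/7, 513, 8695/9, …
ICs: h(0) = 3, h′(0) = 1, h′′(0) = 18.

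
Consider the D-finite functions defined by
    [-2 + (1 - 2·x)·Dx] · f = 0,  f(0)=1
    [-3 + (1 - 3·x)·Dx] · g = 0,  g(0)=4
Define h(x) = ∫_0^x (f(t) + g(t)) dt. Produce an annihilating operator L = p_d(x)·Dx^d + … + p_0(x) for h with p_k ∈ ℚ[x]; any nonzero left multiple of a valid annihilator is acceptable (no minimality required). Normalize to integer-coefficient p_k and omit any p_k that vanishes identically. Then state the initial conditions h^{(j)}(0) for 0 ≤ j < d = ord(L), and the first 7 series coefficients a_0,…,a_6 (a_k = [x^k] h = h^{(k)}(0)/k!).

f: a_k = 1, 2, 4, 8, 16, 32, 64, …
g: a_k = 4, 12, 36, 108, 324, 972, 2916, …
L₀ := lclm(L_f,L_g); ord L₀ ≤ 1+1.
h=∫₀ˣh₀: take L = L₀·Dx.
L = -12·Dx + (10 - 24·x)·Dx^2 + (-1 + 5·x - 6·x^2)·Dx^3  (order 3).
h: a_k = 0, 5, 7, 40/3, 29, 68, 502/3, …
ICs: h(0) = 0, h′(0) = 5, h′′(0) = 14.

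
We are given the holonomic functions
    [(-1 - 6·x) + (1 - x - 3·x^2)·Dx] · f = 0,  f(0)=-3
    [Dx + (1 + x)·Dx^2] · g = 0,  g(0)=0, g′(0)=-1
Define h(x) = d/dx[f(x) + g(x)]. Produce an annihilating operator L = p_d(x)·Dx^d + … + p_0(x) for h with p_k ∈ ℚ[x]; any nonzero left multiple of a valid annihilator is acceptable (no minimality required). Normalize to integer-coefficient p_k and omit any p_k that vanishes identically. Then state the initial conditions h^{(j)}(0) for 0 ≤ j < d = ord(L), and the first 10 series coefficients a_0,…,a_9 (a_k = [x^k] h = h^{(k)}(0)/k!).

L = (58 + 350·x + 636·x^2 + 756·x^3 + 324·x^4) + (40 + 364·x + 976·x^2 + 1632·x^3 + 1530·x^4 + 540·x^5)·Dx + (-9 - 31·x - 27·x^2 + 115·x^3 + 345·x^4 + 333·x^5 + 108·x^6)·Dx^2  (order 2).
h: a_k = -4, -23, -64, -227, -601, -1745, -4558, -12191, -31294, -80489, …
ICs: h(0) = -4, h′(0) = -23.

f: a_k = -3, -3, -12, -21, -57, -120, -291, -651, -1524, -3477, …
g: a_k = 0, -1, 1/2, -1/3, 1/4, -1/5, 1/6, -1/7, 1/8, -1/9, …
h₀=f+g: left-lcm gives L₀, ord ≤ 3.
Differentiate: ansatz ord ≤ ord L₀ ⇒ L.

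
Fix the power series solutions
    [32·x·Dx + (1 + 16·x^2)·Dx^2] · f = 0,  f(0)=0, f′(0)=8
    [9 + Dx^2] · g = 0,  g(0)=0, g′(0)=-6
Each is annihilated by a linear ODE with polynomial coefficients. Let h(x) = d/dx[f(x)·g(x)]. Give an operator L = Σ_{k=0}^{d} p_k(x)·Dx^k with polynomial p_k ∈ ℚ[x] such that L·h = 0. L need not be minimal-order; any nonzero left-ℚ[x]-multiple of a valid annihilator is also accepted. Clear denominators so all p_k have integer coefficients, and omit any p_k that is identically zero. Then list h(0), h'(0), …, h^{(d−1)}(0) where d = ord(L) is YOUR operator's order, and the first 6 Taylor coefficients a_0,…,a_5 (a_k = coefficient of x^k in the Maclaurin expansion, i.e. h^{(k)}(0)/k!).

L = (2922993 + 113986656·x^2 + 3239661312·x^4 + 5952061440·x^6 + 4156489728·x^8 - 7644119040·x^10 + 110075314176·x^12) + (1760832·x + 128480256·x^3 + 1888911360·x^5 + 5308416000·x^7 + 15288238080·x^9 + 48922361856·x^11)·Dx + (341202 + 13887168·x^2 + 389230080·x^4 + 940474368·x^6 + 1603141632·x^8 + 3737124864·x^10 + 24461180928·x^12)·Dx^2 + (195648·x + 14275584·x^3 + 209879040·x^5 + 589824000·x^7 + 1698693120·x^9 + 5435817984·x^11)·Dx^3 + (1825 + 135776·x^2 + 3251968·x^4 + 31014912·x^6 + 126812160·x^8 + 509607936·x^10 + 1358954496·x^12)·Dx^4  (order 4).
h: a_k = 0, -96, 0, 1312, 0, -17244, …
ICs: h(0) = 0, h′(0) = -96, h′′(0) = 0, h′′′(0) = 7872.

f: a_k = 0, 8, 0, -128/3, 0, 2048/5, …
g: a_k = 0, -6, 0, 9, 0, -81/20, …
f·g: L₀ = L_f ⊗_s L_g, ord ≤ 2·2.
h=h₀': d/dx-closure on L₀ ⇒ L.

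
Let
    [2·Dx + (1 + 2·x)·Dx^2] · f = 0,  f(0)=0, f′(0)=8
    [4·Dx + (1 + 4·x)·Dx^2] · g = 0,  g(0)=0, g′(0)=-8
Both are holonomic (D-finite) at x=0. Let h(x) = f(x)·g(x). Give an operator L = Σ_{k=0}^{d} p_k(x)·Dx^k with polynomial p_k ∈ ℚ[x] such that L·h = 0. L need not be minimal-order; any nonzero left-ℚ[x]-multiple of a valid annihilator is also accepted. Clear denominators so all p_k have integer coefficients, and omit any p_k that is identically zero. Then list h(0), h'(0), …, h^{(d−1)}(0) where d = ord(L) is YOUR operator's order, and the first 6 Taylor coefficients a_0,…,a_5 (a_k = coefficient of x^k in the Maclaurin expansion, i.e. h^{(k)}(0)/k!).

f: a_k = 0, 8, -8, 32/3, -16, 128/5, …
g: a_k = 0, -8, 16, -128/3, 128, -2048/5, …
Product ⇒ symmetric product L₀, ord ≤ 4.
L = (160 + 768·x + 1024·x^2)·Dx + (264 + 2144·x + 5760·x^2 + 5120·x^3)·Dx^2 + (64 + 720·x + 2976·x^2 + 5376·x^3 + 3584·x^4)·Dx^3 + (3 + 44·x + 252·x^2 + 704·x^3 + 960·x^4 + 512·x^5)·Dx^4  (order 4).
h: a_k = 0, 0, -64, 192, -1664/3, 1664, …
ICs: h(0) = 0, h′(0) = 0, h′′(0) = -128, h′′′(0) = 1152.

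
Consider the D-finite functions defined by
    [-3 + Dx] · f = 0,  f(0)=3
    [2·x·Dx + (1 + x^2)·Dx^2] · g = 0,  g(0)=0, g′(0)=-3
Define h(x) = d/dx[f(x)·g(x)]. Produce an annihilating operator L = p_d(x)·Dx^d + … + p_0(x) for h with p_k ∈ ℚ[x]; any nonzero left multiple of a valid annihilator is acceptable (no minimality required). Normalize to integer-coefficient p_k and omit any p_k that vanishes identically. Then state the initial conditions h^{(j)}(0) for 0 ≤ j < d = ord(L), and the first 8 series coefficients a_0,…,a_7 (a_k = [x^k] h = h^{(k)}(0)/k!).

f: a_k = 3, 9, 27/2, 27/2, 81/8, 243/40, 243/80, 729/560, …
g: a_k = 0, -3, 0, 1, 0, -3/5, 0, 3/7, …
h₀=f·g: eliminate ⇒ L₀, order ≤ 1·2.
Differentiate: ansatz ord ≤ ord L₀ ⇒ L.
L = (21 - 36·x + 72·x^2 - 36·x^3 + 27·x^4) + (-16 + 18·x - 42·x^2 + 18·x^3 - 18·x^4)·Dx + (3 - 2·x + 6·x^2 - 2·x^3 + 3·x^4)·Dx^2  (order 2).
h: a_k = -9, -54, -225/2, -126, -747/8, -243/4, -3249/80, -1161/70, …
ICs: h(0) = -9, h′(0) = -54.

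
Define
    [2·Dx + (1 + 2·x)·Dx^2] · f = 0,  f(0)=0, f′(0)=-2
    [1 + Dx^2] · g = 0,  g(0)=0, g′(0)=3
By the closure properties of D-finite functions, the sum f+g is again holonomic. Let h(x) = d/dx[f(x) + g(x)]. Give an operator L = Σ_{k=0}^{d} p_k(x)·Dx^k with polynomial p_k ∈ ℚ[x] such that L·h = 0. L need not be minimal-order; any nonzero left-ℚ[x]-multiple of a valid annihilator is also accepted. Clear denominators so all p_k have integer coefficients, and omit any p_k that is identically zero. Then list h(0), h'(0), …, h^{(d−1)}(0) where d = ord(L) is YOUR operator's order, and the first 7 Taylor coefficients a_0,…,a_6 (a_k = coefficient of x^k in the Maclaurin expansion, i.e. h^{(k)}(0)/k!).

L = (50 + 8·x + 8·x^2) + (9 + 22·x + 12·x^2 + 8·x^3)·Dx + (50 + 8·x + 8·x^2)·Dx^2 + (9 + 22·x + 12·x^2 + 8·x^3)·Dx^3  (order 3).
h: a_k = 1, 4, -19/2, 16, -255/8, 64, -30721/240, …
ICs: h(0) = 1, h′(0) = 4, h′′(0) = -19.

f: a_k = 0, -2, 2, -8/3, 4, -32/5, 32/3, …
g: a_k = 0, 3, 0, -1/2, 0, 1/40, 0, …
Sum ⇒ L₀ = lclm(L_f,L_g) in ℚ(x)⟨Dx⟩.
h=h₀': d/dx-closure on L₀ ⇒ L.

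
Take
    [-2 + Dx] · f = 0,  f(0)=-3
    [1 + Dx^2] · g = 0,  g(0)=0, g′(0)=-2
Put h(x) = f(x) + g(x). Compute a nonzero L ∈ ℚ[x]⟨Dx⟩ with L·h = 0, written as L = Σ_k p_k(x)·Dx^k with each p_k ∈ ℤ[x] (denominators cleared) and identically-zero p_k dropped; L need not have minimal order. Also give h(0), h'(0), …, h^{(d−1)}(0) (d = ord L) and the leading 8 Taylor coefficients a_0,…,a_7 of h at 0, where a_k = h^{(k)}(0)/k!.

f: a_k = -3, -6, -6, -4, -2, -4/5, -4/15, -8/105, …
g: a_k = 0, -2, 0, 1/3, 0, -1/60, 0, 1/2520, …
Sum ⇒ L₀ = lclm(L_f,L_g) in ℚ(x)⟨Dx⟩.
L = -2 + Dx - 2·Dx^2 + Dx^3  (order 3).
h: a_k = -3, -8, -6, -11/3, -2, -49/60, -4/15, -191/2520, …
ICs: h(0) = -3, h′(0) = -8, h′′(0) = -12.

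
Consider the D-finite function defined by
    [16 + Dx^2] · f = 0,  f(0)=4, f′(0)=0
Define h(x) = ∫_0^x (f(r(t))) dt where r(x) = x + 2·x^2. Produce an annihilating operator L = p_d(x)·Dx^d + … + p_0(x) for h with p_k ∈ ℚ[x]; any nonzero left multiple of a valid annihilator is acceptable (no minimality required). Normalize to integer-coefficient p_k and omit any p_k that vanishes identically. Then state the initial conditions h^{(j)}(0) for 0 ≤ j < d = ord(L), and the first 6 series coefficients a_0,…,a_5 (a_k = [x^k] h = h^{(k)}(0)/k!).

f: a_k = 4, 0, -32, 0, 128/3, 0, …
f∘r: x↦r, Dx↦Dx/r' in L_f ⇒ L₀.
h=∫h₀ ⇒ L = L₀·Dx.
L = (16 + 192·x + 768·x^2 + 1024·x^3)·Dx - 4·Dx^2 + (1 + 4·x)·Dx^3  (order 3).
h: a_k = 0, 4, 0, -32/3, -32, -256/15, …
ICs: h(0) = 0, h′(0) = 4, h′′(0) = 0.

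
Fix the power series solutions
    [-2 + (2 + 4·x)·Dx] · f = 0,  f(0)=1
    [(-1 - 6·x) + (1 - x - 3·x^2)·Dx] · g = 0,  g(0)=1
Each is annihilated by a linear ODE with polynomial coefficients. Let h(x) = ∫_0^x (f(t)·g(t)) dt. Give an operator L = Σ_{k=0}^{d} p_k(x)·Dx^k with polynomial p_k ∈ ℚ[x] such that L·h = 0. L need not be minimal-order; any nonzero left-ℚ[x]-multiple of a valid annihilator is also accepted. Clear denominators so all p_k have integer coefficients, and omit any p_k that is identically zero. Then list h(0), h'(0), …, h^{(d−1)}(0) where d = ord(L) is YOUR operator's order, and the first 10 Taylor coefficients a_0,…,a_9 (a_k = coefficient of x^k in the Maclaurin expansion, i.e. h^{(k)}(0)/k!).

L = (2 + 7·x + 9·x^2)·Dx + (-1 - x + 5·x^2 + 6·x^3)·Dx^2  (order 2).
h: a_k = 0, 1, 1, 3/2, 11/4, 191/40, 77/8, 2049/112, 2427/64, 9731/128, …
ICs: h(0) = 0, h′(0) = 1.

f: a_k = 1, 1, -1/2, 1/2, -5/8, 7/8, -21/16, 33/16, -429/128, 715/128, …
g: a_k = 1, 1, 4, 7, 19, 40, 97, 217, 508, 1159, …
f·g: L₀ = L_f ⊗_s L_g, ord ≤ 1·1.
∫: right-multiply L₀ by Dx.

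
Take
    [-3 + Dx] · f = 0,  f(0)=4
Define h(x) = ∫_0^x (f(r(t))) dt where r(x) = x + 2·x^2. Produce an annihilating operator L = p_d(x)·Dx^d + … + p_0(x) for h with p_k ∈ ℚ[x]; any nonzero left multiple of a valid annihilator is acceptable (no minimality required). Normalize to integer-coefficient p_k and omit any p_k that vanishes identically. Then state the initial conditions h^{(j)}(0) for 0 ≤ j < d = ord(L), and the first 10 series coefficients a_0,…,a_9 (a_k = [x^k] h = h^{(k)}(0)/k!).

f: a_k = 4, 12, 18, 18, 27/2, 81/10, 81/20, 243/140, 729/1120, 243/1120, …
f∘r: x↦r, Dx↦Dx/r' in L_f ⇒ L₀.
∫: right-multiply L₀ by Dx.
L = (-3 - 12·x)·Dx + Dx^2  (order 2).
h: a_k = 0, 4, 6, 14, 45/2, 387/10, 1107/20, 11061/140, 112887/1120, 28173/224, …
ICs: h(0) = 0, h′(0) = 4.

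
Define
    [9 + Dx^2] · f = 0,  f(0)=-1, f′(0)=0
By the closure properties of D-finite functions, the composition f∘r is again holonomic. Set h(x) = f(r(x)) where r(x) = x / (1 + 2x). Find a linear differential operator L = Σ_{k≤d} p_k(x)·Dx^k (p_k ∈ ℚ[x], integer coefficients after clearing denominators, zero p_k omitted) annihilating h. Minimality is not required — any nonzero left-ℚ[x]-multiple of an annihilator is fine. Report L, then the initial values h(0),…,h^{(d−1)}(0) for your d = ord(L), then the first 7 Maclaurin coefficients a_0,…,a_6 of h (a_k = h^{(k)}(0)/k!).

L = 9 + (4 + 24·x + 48·x^2 + 32·x^3)·Dx + (1 + 8·x + 24·x^2 + 32·x^3 + 16·x^4)·Dx^2  (order 2).
h: a_k = -1, 0, 9/2, -18, 405/8, -117, 18081/80, …
ICs: h(0) = -1, h′(0) = 0.

f: a_k = -1, 0, 9/2, 0, -27/8, 0, 81/80, …
Change of var in L_f (x↦r) gives L₀.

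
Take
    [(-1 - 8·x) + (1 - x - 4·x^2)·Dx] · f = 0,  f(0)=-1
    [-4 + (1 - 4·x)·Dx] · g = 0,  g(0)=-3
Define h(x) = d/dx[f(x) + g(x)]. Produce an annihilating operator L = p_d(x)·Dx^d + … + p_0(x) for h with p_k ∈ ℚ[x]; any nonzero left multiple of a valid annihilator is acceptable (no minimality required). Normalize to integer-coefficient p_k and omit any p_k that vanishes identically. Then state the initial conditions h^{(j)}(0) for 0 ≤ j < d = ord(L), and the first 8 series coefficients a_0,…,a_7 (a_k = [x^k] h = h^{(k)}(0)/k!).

L = (264 - 384·x + 6912·x^2 - 6144·x^3 + 6144·x^4) + (-21 - 264·x - 96·x^2 + 4608·x^3 - 5376·x^4 + 6144·x^5)·Dx + (-1 + 41·x - 228·x^2 + 288·x^3 + 256·x^4 - 768·x^5 + 1024·x^6)·Dx^2  (order 2).
h: a_k = -13, -106, -603, -3188, -15685, -74814, -347151, -1582184, …
ICs: h(0) = -13, h′(0) = -106.

f: a_k = -1, -1, -5, -9, -29, -65, -181, -441, …
g: a_k = -3, -12, -48, -192, -768, -3072, -12288, -49152, …
h₀=f+g: left-lcm gives L₀, ord ≤ 2.
Derive L from L₀ (diff closure).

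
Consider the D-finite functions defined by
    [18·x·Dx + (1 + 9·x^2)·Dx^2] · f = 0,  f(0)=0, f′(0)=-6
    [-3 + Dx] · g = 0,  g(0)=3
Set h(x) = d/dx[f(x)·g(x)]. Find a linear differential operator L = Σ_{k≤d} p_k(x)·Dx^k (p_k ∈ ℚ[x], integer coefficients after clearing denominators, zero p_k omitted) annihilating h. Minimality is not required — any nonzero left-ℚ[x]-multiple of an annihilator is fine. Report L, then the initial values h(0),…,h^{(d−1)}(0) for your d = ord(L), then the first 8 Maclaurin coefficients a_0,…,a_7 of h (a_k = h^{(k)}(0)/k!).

L = (9 + 135·x - 243·x^2 + 243·x^3) + (-54·x + 108·x^2 - 162·x^3)·Dx + (-1 + 3·x - 9·x^2 + 27·x^3)·Dx^2  (order 2).
h: a_k = -18, -108, -81, 324, -2187/4, -8019/2, 203391/40, 247131/7, …
ICs: h(0) = -18, h′(0) = -108.

f: a_k = 0, -6, 0, 18, 0, -486/5, 0, 4374/7, …
g: a_k = 3, 9, 27/2, 27/2, 81/8, 243/40, 243/80, 729/560, …
Sym-product of L_f,L_g gives L₀ (≤ ord 2).
Derive L from L₀ (diff closure).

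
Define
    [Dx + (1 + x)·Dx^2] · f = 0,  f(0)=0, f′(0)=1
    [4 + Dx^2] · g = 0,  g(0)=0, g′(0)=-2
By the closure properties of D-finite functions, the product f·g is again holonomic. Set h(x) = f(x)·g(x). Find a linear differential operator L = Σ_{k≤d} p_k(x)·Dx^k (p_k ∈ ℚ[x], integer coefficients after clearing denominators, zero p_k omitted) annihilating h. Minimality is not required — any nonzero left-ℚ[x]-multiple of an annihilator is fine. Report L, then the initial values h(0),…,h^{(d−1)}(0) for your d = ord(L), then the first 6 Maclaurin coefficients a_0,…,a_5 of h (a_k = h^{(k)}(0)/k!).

L = (168 + 864·x + 1456·x^2 + 1024·x^3 + 256·x^4) + (112 + 368·x + 384·x^2 + 128·x^3)·Dx + (102 + 464·x + 744·x^2 + 512·x^3 + 128·x^4)·Dx^2 + (28 + 92·x + 96·x^2 + 32·x^3)·Dx^3 + (15 + 62·x + 95·x^2 + 64·x^3 + 16·x^4)·Dx^4  (order 4).
h: a_k = 0, 0, -2, 1, 2/3, -1/6, …
ICs: h(0) = 0, h′(0) = 0, h′′(0) = -4, h′′′(0) = 6.

f: a_k = 0, 1, -1/2, 1/3, -1/4, 1/5, …
g: a_k = 0, -2, 0, 4/3, 0, -4/15, …
h₀=f·g: eliminate ⇒ L₀, order ≤ 2·2.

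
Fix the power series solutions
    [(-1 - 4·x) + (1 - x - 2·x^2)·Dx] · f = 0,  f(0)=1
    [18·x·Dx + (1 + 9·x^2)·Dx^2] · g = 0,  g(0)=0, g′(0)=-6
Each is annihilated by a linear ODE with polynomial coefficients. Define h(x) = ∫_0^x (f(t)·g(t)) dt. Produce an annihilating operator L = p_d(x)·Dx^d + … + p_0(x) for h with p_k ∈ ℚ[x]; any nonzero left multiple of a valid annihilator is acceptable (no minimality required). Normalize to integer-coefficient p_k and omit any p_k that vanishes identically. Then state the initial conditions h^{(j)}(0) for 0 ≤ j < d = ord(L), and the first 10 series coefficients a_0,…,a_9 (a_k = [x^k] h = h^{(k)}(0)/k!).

f: a_k = 1, 1, 3, 5, 11, 21, 43, 85, 171, 341, …
g: a_k = 0, -6, 0, 18, 0, -486/5, 0, 4374/7, 0, -4374, …
Sym-product of L_f,L_g gives L₀ (≤ ord 2).
∫: right-multiply L₀ by Dx.
L = (4 + 18·x + 108·x^2)·Dx + (2 - 10·x + 36·x^2 + 108·x^3)·Dx^2 + (-1 + x - 7·x^2 + 9·x^3 + 18·x^4)·Dx^3  (order 3).
h: a_k = 0, 0, -3, -2, 0, -12/5, -91/5, -666/35, 2391/70, 16/21, …
ICs: h(0) = 0, h′(0) = 0, h′′(0) = -6.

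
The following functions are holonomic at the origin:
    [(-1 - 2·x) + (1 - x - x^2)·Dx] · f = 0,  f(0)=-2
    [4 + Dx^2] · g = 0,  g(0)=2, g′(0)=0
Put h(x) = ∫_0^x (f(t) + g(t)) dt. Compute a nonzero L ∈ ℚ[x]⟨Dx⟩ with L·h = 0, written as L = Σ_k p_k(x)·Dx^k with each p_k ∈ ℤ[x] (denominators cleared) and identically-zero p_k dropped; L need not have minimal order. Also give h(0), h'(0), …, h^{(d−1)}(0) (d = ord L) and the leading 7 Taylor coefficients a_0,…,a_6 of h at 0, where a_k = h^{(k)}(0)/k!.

L = (44 + 96·x + 32·x^2 + 48·x^3 + 40·x^4 + 16·x^5)·Dx + (-16 + 20·x + 8·x^2 - 16·x^3 + 12·x^4 + 24·x^5 + 8·x^6)·Dx^2 + (11 + 24·x + 8·x^2 + 12·x^3 + 10·x^4 + 4·x^5)·Dx^3 + (-4 + 5·x + 2·x^2 - 4·x^3 + 3·x^4 + 6·x^5 + 2·x^6)·Dx^4  (order 4).
h: a_k = 0, 0, -1, -8/3, -3/2, -26/15, -8/3, …
ICs: h(0) = 0, h′(0) = 0, h′′(0) = -2, h′′′(0) = -16.

f: a_k = -2, -2, -4, -6, -10, -16, -26, …
g: a_k = 2, 0, -4, 0, 4/3, 0, -8/45, …
Weyl lclm of L_f,L_g ⇒ L₀ (ord ≤ 3).
Integrate: L := L₀·Dx.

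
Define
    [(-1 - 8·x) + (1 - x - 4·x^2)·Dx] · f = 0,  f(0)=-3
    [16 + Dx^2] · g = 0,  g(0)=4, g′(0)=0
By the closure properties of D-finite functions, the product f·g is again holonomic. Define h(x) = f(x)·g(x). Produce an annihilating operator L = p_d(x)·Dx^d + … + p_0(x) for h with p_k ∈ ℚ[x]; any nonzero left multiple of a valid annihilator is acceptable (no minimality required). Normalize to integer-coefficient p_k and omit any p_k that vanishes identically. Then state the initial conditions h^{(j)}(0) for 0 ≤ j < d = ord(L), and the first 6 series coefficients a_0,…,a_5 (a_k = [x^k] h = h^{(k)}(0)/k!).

L = (-8 + 16·x + 64·x^2) + (2 + 16·x)·Dx + (-1 + x + 4·x^2)·Dx^2  (order 2).
h: a_k = -12, -12, 36, -12, 4, -44, …
ICs: h(0) = -12, h′(0) = -12.

f: a_k = -3, -3, -15, -27, -87, -195, …
g: a_k = 4, 0, -32, 0, 128/3, 0, …
Sym-product of L_f,L_g gives L₀ (≤ ord 2).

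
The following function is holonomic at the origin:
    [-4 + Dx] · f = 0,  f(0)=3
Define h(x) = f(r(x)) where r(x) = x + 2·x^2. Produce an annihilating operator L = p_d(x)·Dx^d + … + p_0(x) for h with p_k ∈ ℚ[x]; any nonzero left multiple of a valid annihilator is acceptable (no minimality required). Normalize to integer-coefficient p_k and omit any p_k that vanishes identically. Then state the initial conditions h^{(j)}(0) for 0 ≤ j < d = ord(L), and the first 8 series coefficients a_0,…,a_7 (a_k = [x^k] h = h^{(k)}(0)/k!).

L = (-4 - 16·x) + Dx  (order 1).
h: a_k = 3, 12, 48, 128, 320, 3328/5, 19456/15, 237568/105, …
ICs: h(0) = 3.

f: a_k = 3, 12, 24, 32, 32, 128/5, 256/15, 1024/105, …
Change of var in L_f (x↦r) gives L₀.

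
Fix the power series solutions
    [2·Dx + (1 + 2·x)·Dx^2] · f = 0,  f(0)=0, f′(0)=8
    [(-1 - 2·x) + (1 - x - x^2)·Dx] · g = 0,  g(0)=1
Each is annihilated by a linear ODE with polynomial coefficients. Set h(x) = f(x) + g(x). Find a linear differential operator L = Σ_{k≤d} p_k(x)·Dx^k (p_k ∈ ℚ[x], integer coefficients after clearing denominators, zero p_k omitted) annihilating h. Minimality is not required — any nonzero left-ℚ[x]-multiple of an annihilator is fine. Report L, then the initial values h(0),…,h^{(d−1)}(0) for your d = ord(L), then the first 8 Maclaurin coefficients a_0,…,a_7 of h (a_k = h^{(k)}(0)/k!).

f: a_k = 0, 8, -8, 32/3, -16, 128/5, -128/3, 512/7, …
g: a_k = 1, 1, 2, 3, 5, 8, 13, 21, …
f+g: L₀ = lclm(L_f,L_g), ord ≤ 2+1.
L = (-34 - 92·x - 116·x^2 - 48·x^3 - 24·x^4)·Dx + (-5 - 60·x - 170·x^2 - 180·x^3 - 100·x^4 - 40·x^5)·Dx^2 + (3 + 11·x + 5·x^2 - 20·x^3 - 30·x^4 - 24·x^5 - 8·x^6)·Dx^3  (order 3).
h: a_k = 1, 9, -6, 41/3, -11, 168/5, -89/3, 659/7, …
ICs: h(0) = 1, h′(0) = 9, h′′(0) = -12.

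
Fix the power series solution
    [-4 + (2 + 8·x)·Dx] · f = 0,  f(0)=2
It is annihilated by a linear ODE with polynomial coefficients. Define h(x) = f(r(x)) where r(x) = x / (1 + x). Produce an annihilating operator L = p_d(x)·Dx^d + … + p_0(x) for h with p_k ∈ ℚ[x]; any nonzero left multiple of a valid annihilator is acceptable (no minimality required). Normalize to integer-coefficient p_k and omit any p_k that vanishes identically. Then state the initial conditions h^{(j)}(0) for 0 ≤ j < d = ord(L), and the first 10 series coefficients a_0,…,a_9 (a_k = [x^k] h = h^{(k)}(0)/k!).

L = -2 + (1 + 6·x + 5·x^2)·Dx  (order 1).
h: a_k = 2, 4, -8, 20, -60, 204, -752, 2924, -11800, 48940, …
ICs: h(0) = 2.

f: a_k = 2, 4, -4, 8, -20, 56, -168, 528, -1716, 5720, …
h₀=f(r): pull back L_f along r ⇒ L₀.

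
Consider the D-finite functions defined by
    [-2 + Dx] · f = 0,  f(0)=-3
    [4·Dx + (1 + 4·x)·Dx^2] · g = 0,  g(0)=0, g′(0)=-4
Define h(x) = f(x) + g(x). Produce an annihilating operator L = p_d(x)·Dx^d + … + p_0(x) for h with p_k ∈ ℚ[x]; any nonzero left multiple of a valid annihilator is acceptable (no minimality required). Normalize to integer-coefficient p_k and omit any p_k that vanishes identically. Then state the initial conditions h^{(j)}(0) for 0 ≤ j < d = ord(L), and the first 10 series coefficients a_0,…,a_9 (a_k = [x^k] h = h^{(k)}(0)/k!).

f: a_k = -3, -6, -6, -4, -2, -4/5, -4/15, -8/105, -2/105, -4/945, …
g: a_k = 0, -4, 8, -64/3, 64, -1024/5, 2048/3, -16384/7, 8192, -262144/9, …
h₀=f+g: left-lcm gives L₀, ord ≤ 3.
L = (-40 - 32·x)·Dx + (14 - 16·x - 32·x^2)·Dx^2 + (3 + 16·x + 16·x^2)·Dx^3  (order 3).
h: a_k = -3, -10, 2, -76/3, 62, -1028/5, 3412/5, -245768/105, 860158/105, -27525124/945, …
ICs: h(0) = -3, h′(0) = -10, h′′(0) = 4.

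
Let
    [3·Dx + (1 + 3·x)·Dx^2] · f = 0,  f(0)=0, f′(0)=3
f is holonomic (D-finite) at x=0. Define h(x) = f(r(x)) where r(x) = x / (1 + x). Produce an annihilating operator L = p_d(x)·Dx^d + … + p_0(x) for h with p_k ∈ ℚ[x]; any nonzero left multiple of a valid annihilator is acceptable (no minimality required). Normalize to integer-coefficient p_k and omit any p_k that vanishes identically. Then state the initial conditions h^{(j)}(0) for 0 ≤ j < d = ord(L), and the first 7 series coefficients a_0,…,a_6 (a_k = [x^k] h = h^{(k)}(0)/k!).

L = (5 + 8·x)·Dx + (1 + 5·x + 4·x^2)·Dx^2  (order 2).
h: a_k = 0, 3, -15/2, 21, -255/4, 1023/5, -1365/2, …
ICs: h(0) = 0, h′(0) = 3.

f: a_k = 0, 3, -9/2, 9, -81/4, 243/5, -243/2, …
Substitute x→r, Dx→(1/r')Dx; clear ⇒ L₀.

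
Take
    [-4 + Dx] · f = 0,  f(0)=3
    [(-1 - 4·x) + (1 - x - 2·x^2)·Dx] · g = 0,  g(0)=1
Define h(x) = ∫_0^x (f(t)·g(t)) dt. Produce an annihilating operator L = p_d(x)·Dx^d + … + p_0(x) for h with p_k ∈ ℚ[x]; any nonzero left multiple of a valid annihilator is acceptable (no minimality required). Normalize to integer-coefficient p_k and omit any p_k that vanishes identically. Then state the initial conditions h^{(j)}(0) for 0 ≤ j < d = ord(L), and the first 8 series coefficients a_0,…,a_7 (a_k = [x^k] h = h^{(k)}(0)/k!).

L = (5 - 8·x^2)·Dx + (-1 + x + 2·x^2)·Dx^2  (order 2).
h: a_k = 0, 3, 15/2, 15, 107/4, 229/5, 781/10, 2831/21, …
ICs: h(0) = 0, h′(0) = 3.

f: a_k = 3, 12, 24, 32, 32, 128/5, 256/15, 1024/105, …
g: a_k = 1, 1, 3, 5, 11, 21, 43, 85, …
L₀ := L_f ⊗_s L_g (sym. prod.), ord ≤ 1.
∫: right-multiply L₀ by Dx.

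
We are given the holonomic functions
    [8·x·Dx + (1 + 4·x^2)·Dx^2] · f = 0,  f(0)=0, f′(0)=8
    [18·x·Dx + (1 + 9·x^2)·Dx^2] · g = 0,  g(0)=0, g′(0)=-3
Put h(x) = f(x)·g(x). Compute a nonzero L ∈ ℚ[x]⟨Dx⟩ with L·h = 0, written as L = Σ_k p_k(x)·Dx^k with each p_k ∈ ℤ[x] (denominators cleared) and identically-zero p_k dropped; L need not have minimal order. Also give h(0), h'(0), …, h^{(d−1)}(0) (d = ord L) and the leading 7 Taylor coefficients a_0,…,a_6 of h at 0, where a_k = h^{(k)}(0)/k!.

L = (-864·x - 18720·x^3 - 82944·x^5 + 134784·x^7 + 1119744·x^9)·Dx + (-52 - 3036·x^2 - 33696·x^4 - 72576·x^6 + 471744·x^8 + 1679616·x^10)·Dx^2 + (-104·x - 2072·x^3 - 11232·x^5 + 13968·x^7 + 269568·x^9 + 559872·x^11)·Dx^3 + (-1 - 26·x^2 - 205·x^4 + 7380·x^8 + 33696·x^10 + 46656·x^12)·Dx^4  (order 4).
h: a_k = 0, 0, -24, 0, 104, 0, -2808/5, …
ICs: h(0) = 0, h′(0) = 0, h′′(0) = -48, h′′′(0) = 0.

f: a_k = 0, 8, 0, -32/3, 0, 128/5, 0, …
g: a_k = 0, -3, 0, 9, 0, -243/5, 0, …
L₀ := L_f ⊗_s L_g (sym. prod.), ord ≤ 4.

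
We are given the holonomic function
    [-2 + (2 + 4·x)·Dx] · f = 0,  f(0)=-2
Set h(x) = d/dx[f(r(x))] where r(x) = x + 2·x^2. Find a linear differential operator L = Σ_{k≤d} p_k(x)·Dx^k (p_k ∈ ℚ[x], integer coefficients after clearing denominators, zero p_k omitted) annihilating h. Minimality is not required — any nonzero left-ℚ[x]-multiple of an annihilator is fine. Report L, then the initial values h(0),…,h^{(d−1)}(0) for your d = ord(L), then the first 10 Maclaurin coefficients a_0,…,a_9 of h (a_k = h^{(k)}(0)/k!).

L = 3 + (-1 - 6·x - 12·x^2 - 16·x^3)·Dx  (order 1).
h: a_k = -2, -6, 9, -3, -75/4, 171/4, -147/8, -867/8, 17037/64, -7905/64, …
ICs: h(0) = -2.

f: a_k = -2, -2, 1, -1, 5/4, -7/4, 21/8, -33/8, 429/64, -715/64, …
f∘r: x↦r, Dx↦Dx/r' in L_f ⇒ L₀.
h=h₀': d/dx-closure on L₀ ⇒ L.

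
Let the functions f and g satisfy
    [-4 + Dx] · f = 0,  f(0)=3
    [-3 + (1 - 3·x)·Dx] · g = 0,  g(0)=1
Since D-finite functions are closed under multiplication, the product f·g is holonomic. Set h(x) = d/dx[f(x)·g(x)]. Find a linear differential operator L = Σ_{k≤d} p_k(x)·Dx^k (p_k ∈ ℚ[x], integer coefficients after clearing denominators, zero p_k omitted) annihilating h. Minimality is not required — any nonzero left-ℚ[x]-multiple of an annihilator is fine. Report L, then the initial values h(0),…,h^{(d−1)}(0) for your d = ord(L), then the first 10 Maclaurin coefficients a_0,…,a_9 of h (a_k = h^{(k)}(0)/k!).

L = (58 - 168·x + 144·x^2) + (-7 + 33·x - 36·x^2)·Dx  (order 1).
h: a_k = 21, 174, 879, 3644, 13793, 248786/5, 2613277/15, 8960392/15, 211691309/105, 6350747462/945, …
ICs: h(0) = 21.

f: a_k = 3, 12, 24, 32, 32, 128/5, 256/15, 1024/105, 512/105, 2048/945, …
g: a_k = 1, 3, 9, 27, 81, 243, 729, 2187, 6561, 19683, …
Sym-product of L_f,L_g gives L₀ (≤ ord 1).
Differentiate: ansatz ord ≤ ord L₀ ⇒ L.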